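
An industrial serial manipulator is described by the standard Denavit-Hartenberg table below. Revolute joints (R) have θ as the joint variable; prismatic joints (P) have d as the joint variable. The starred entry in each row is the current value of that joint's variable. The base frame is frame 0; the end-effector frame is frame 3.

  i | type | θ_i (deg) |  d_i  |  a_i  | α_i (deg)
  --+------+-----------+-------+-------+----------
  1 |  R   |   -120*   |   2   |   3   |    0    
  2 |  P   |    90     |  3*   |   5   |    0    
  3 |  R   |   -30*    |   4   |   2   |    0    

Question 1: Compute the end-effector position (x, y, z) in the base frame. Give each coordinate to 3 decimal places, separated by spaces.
after link 1: o_1 = (-1.5000, -2.5981, 2.0000)
after link 2: o_2 = (2.8301, -5.0981, 5.0000)
after link 3: o_3 = (3.8301, -6.8301, 9.0000)

3.830 -6.830 9.000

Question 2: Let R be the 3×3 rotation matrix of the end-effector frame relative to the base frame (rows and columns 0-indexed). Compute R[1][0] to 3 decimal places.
-0.866

End-effector x-axis (col 0 of R) = (0.5000,-0.8660,0.0000)
R[1][0] = -0.8660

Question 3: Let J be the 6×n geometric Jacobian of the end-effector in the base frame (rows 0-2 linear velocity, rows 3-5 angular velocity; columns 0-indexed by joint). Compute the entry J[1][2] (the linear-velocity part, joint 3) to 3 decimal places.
1.000

axis z_2 = (0.0000,0.0000,1.0000); lever o_n−o_2 = (1.0000,-1.7321,4.0000)
cross product → J_v[:, 2] = (1.7321,1.0000,-0.0000)
J_ω[:, 2] = z_2
entry J[1][2] = 1.0000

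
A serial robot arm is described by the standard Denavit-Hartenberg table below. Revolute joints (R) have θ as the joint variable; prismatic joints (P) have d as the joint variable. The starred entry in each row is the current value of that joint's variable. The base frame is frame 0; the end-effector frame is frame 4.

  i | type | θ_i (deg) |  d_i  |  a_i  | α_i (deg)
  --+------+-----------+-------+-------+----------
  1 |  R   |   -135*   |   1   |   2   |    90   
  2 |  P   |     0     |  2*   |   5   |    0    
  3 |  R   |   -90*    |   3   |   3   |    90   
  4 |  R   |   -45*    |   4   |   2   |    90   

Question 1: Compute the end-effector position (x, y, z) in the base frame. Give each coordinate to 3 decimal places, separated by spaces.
-4.657 0.414 -3.414

after link 1: o_1 = (-1.4142, -1.4142, 1.0000)
after link 2: o_2 = (-6.3640, -3.5355, 1.0000)
after link 3: o_3 = (-8.4853, -1.4142, -2.0000)
after link 4: o_4 = (-4.6569, 0.4142, -3.4142)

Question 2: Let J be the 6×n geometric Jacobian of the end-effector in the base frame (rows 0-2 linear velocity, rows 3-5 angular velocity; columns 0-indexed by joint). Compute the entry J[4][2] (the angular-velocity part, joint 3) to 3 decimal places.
axis z_2 = (-0.7071,0.7071,0.0000); lever o_n−o_2 = (1.7071,3.9497,-4.4142)
cross product → J_v[:, 2] = (-3.1213,-3.1213,-4.0000)
J_ω[:, 2] = z_2
entry J[4][2] = 0.7071

0.707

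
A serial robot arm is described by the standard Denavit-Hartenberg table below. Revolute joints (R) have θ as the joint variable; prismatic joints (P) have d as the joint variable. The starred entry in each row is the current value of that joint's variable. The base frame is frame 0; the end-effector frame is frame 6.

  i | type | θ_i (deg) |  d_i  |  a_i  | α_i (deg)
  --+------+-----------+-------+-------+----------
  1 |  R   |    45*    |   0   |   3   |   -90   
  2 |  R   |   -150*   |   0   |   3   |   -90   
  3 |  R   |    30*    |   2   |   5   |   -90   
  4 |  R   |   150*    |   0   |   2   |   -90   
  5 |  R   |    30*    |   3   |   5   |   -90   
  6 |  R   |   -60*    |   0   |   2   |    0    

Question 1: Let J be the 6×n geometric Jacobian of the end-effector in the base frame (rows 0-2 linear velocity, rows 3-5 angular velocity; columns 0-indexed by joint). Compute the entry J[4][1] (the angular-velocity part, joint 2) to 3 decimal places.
0.707

axis z_1 = (-0.7071,0.7071,0.0000); lever o_n−o_1 = (-3.0729,3.1456,2.8571)
cross product → J_v[:, 1] = (2.0202,2.0202,-0.0514)
J_ω[:, 1] = z_1
entry J[4][1] = 0.7071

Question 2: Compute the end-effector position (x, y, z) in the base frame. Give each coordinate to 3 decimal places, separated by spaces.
after link 1: o_1 = (2.1213, 2.1213, 0.0000)
after link 2: o_2 = (0.2842, 0.2842, 1.5000)
after link 3: o_3 = (0.1074, -3.4281, 5.3971)
after link 4: o_4 = (0.0601, -2.2507, 3.7811)
after link 5: o_5 = (-1.1552, 3.3082, 2.5078)
after link 6: o_6 = (-0.9515, 5.2669, 2.8571)

-0.952 5.267 2.857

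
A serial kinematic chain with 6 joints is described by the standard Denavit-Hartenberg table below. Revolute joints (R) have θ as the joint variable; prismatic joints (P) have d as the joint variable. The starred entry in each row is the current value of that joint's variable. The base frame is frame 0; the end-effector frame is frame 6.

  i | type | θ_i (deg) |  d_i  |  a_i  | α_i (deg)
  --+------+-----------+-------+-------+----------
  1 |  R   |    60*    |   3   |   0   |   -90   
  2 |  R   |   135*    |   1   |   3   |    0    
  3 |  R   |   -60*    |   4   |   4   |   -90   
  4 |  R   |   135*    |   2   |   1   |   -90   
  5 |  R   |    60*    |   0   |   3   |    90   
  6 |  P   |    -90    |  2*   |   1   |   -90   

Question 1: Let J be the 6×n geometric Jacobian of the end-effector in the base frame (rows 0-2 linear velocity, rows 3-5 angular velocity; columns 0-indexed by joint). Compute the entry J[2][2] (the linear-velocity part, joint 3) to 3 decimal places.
-0.056

axis z_2 = (-0.8660,0.5000,0.0000); lever o_n−o_2 = (-0.2324,0.1983,-1.7602)
cross product → J_v[:, 2] = (-0.8801,-1.5244,-0.0555)
J_ω[:, 2] = z_2
entry J[2][2] = -0.0555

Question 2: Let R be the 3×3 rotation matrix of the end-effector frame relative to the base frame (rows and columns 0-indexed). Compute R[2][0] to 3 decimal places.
End-effector x-axis (col 0 of R) = (0.7039,-0.1951,-0.6830)
R[2][0] = -0.6830

-0.683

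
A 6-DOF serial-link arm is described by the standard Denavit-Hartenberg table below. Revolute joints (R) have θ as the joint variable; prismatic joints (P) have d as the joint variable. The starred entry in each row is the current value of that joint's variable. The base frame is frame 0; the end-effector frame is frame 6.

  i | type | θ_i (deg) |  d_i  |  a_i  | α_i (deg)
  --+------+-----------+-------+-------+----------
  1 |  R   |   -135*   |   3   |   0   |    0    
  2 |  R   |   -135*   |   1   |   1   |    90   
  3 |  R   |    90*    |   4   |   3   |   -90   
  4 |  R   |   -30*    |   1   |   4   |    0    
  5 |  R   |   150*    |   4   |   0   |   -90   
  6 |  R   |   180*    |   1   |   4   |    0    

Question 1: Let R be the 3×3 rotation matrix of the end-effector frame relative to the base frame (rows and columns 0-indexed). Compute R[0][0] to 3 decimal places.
0.866

End-effector x-axis (col 0 of R) = (0.8660,0.0000,0.5000)
R[0][0] = 0.8660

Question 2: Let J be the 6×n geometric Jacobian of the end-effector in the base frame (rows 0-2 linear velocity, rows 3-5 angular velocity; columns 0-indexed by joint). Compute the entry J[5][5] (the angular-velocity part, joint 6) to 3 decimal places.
-0.866

axis z_5 = (0.5000,0.0000,-0.8660); lever o_n−o_5 = (3.9641,0.0000,1.1340)
cross product → J_v[:, 5] = (0.0000,-4.0000,0.0000)
J_ω[:, 5] = z_5
entry J[5][5] = -0.8660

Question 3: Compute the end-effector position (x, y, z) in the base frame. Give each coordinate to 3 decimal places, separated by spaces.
9.964 -4.000 11.598

after link 1: o_1 = (0.0000, 0.0000, 3.0000)
after link 2: o_2 = (-0.0000, 1.0000, 4.0000)
after link 3: o_3 = (4.0000, 1.0000, 7.0000)
after link 4: o_4 = (6.0000, 0.0000, 10.4641)
after link 5: o_5 = (6.0000, -4.0000, 10.4641)
after link 6: o_6 = (9.9641, -4.0000, 11.5981)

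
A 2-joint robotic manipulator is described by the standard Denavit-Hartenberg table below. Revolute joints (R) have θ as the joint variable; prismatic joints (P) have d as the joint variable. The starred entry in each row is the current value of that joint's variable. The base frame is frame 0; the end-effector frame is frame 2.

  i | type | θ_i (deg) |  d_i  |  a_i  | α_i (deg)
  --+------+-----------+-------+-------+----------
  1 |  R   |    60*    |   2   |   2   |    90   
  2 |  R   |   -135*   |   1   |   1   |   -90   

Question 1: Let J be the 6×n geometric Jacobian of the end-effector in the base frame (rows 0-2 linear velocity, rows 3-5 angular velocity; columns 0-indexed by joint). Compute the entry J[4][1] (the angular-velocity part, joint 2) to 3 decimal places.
-0.500

axis z_1 = (0.8660,-0.5000,0.0000); lever o_n−o_1 = (0.5125,-1.1124,-0.7071)
cross product → J_v[:, 1] = (0.3536,0.6124,-0.7071)
J_ω[:, 1] = z_1
entry J[4][1] = -0.5000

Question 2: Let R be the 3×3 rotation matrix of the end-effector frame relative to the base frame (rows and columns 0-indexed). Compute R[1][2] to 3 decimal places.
End-effector z-axis (col 2 of R) = (0.3536,0.6124,-0.7071)
R[1][2] = 0.6124

0.612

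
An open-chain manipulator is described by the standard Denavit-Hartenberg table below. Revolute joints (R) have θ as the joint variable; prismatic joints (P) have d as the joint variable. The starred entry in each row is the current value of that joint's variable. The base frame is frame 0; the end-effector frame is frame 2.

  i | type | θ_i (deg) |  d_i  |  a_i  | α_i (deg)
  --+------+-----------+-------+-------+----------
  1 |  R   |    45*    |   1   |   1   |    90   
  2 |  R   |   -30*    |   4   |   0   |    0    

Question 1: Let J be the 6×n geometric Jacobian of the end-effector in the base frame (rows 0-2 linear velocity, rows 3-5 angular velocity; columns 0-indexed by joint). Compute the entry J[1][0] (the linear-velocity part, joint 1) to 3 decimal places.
3.536

axis z_0 = ẑ; lever o_n−o_0 = (3.5355,-2.1213,1.0000)
cross product → J_v[:, 0] = (2.1213,3.5355,-0.0000)
J_ω[:, 0] = z_0
entry J[1][0] = 3.5355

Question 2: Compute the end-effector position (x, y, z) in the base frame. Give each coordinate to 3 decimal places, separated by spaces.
after link 1: o_1 = (0.7071, 0.7071, 1.0000)
after link 2: o_2 = (3.5355, -2.1213, 1.0000)

3.536 -2.121 1.000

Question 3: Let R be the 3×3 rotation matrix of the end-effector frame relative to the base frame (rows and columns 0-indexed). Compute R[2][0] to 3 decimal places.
End-effector x-axis (col 0 of R) = (0.6124,0.6124,-0.5000)
R[2][0] = -0.5000

-0.500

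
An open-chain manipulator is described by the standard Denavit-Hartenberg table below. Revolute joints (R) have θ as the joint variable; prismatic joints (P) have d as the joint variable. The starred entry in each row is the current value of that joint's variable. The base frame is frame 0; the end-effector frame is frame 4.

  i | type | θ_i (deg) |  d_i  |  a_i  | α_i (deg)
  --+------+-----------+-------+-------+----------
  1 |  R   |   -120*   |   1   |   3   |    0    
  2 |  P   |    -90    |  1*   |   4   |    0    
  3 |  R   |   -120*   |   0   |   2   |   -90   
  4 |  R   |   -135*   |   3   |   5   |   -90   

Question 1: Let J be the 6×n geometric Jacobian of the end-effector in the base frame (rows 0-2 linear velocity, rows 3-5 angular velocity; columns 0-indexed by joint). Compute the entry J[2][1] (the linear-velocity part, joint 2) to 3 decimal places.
1.000

prismatic axis z_1 = (0.0000,0.0000,1.0000)
J_v[:, 1] = z_1; J_ω[:, 1] = (0,0,0)
entry J[2][1] = 1.0000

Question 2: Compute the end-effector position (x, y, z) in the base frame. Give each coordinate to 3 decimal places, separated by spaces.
-7.794 1.232 5.536

after link 1: o_1 = (-1.5000, -2.5981, 1.0000)
after link 2: o_2 = (-4.9641, -0.5981, 2.0000)
after link 3: o_3 = (-3.2321, 0.4019, 2.0000)
after link 4: o_4 = (-7.7939, 1.2322, 5.5355)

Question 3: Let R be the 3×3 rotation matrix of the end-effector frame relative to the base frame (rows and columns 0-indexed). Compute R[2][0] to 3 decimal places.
End-effector x-axis (col 0 of R) = (-0.6124,-0.3536,0.7071)
R[2][0] = 0.7071

0.707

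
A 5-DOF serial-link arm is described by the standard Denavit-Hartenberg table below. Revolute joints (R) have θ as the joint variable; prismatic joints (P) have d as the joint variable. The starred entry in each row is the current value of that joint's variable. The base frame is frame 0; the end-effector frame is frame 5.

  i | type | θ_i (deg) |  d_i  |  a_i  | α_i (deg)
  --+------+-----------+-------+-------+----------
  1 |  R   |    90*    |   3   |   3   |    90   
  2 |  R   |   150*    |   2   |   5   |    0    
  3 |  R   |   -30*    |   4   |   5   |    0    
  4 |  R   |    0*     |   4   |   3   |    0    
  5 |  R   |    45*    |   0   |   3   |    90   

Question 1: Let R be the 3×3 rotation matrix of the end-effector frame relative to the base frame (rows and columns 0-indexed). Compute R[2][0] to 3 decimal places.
End-effector x-axis (col 0 of R) = (-0.0000,-0.9659,0.2588)
R[2][0] = 0.2588

0.259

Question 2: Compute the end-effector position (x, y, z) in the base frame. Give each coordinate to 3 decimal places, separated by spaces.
after link 1: o_1 = (0.0000, 3.0000, 3.0000)
after link 2: o_2 = (2.0000, -1.3301, 5.5000)
after link 3: o_3 = (6.0000, -3.8301, 9.8301)
after link 4: o_4 = (10.0000, -5.3301, 12.4282)
after link 5: o_5 = (10.0000, -8.2279, 13.2047)

10.000 -8.228 13.205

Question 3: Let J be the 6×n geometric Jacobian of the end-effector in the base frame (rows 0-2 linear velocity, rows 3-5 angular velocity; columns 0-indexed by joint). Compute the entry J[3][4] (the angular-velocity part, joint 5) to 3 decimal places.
axis z_4 = (1.0000,-0.0000,0.0000); lever o_n−o_4 = (0.0000,-2.8978,0.7765)
cross product → J_v[:, 4] = (0.0000,-0.7765,-2.8978)
J_ω[:, 4] = z_4
entry J[3][4] = 1.0000

1.000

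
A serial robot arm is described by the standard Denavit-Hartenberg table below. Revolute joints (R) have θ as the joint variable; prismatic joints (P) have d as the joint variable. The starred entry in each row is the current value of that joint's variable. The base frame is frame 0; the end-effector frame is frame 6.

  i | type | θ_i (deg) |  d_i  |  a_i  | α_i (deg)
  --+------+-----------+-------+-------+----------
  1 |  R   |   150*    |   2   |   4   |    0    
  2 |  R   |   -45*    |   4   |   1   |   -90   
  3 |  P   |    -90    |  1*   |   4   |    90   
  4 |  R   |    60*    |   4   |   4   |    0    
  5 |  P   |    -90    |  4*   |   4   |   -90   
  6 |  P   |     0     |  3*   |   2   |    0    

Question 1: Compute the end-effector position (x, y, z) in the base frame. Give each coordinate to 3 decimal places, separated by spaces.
after link 1: o_1 = (-3.4641, 2.0000, 2.0000)
after link 2: o_2 = (-3.7229, 2.9659, 6.0000)
after link 3: o_3 = (-4.6888, 2.7071, 10.0000)
after link 4: o_4 = (-6.9996, -2.0532, 12.0000)
after link 5: o_5 = (-4.0325, -5.3992, 15.4641)
after link 6: o_6 = (-5.5761, -5.8128, 18.6962)

-5.576 -5.813 18.696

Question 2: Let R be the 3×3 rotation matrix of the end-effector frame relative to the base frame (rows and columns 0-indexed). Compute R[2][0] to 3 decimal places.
0.866

End-effector x-axis (col 0 of R) = (0.4830,0.1294,0.8660)
R[2][0] = 0.8660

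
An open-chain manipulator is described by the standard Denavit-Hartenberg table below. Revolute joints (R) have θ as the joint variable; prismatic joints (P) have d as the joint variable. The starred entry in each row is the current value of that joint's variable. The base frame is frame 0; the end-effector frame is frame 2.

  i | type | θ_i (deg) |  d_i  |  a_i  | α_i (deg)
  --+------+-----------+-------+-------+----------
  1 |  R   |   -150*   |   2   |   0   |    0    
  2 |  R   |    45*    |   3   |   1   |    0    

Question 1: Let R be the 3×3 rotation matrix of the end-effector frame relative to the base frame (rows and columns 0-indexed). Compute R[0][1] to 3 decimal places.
0.966

End-effector y-axis (col 1 of R) = (0.9659,-0.2588,0.0000)
R[0][1] = 0.9659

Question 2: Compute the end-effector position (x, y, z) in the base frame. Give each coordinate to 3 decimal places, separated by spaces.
-0.259 -0.966 5.000

after link 1: o_1 = (0.0000, 0.0000, 2.0000)
after link 2: o_2 = (-0.2588, -0.9659, 5.0000)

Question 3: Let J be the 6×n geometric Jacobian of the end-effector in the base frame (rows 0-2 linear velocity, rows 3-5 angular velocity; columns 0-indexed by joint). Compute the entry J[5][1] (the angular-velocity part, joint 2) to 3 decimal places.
axis z_1 = (0.0000,0.0000,1.0000); lever o_n−o_1 = (-0.2588,-0.9659,3.0000)
cross product → J_v[:, 1] = (0.9659,-0.2588,0.0000)
J_ω[:, 1] = z_1
entry J[5][1] = 1.0000

1.000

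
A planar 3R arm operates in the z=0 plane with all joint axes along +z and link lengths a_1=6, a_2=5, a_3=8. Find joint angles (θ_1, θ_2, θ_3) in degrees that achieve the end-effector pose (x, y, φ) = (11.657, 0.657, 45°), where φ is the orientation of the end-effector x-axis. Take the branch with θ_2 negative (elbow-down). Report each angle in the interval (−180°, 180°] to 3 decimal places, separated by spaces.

0.001 -90.000 134.998

wrist centre = target − a_3·(cos φ, sin φ) = (6.0001, -4.9999)
cos θ_2 = (61.0003−6²−5²)/(2·6·5) = 0.0000; θ_2 = -89.9997° (elbow-down)
β = atan2(-4.9999,6.0001) = -39.8041°; ψ = atan2(-5.0000,6.0000) = -39.8055°
θ_1 = β − ψ = 0.0014°
θ_3 = φ − θ_1 − θ_2 = 134.9983° (wrapped to (-180°,180°])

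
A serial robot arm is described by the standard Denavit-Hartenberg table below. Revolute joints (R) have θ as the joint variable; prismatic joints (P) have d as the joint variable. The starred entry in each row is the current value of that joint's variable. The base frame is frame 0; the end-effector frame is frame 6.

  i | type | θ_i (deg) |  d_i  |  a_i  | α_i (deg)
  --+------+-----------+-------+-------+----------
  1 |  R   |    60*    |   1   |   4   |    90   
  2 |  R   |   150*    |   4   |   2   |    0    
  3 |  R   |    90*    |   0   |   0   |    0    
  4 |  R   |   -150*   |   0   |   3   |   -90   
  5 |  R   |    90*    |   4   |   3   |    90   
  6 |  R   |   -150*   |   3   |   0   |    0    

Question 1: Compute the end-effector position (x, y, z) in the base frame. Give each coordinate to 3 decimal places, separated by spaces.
after link 1: o_1 = (2.0000, 3.4641, 1.0000)
after link 2: o_2 = (4.5981, -0.0359, 2.0000)
after link 3: o_3 = (4.5981, -0.0359, 2.0000)
after link 4: o_4 = (4.5981, -0.0359, 5.0000)
after link 5: o_5 = (-0.0000, -2.0000, 5.0000)
after link 6: o_6 = (-0.0000, -2.0000, 8.0000)

-0.000 -2.000 8.000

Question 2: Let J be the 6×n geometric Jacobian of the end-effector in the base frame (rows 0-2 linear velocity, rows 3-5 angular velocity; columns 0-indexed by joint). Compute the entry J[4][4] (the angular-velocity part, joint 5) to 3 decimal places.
-0.866

axis z_4 = (-0.5000,-0.8660,0.0000); lever o_n−o_4 = (-4.5981,-1.9641,3.0000)
cross product → J_v[:, 4] = (-2.5981,1.5000,-3.0000)
J_ω[:, 4] = z_4
entry J[4][4] = -0.8660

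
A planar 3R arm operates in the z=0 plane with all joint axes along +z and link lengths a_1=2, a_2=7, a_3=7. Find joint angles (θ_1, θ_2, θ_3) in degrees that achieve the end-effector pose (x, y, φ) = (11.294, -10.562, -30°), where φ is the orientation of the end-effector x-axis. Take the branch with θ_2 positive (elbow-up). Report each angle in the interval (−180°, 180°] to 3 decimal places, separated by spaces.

-76.950 30.020 16.930

wrist centre = target − a_3·(cos φ, sin φ) = (5.2318, -7.0620)
cos θ_2 = (77.2438−2²−7²)/(2·2·7) = 0.8659; θ_2 = 30.0201° (elbow-up)
β = atan2(-7.0620,5.2318) = -53.4674°; ψ = atan2(3.5021,8.0610) = 23.4828°
θ_1 = β − ψ = -76.9502°
θ_3 = φ − θ_1 − θ_2 = 16.9301° (wrapped to (-180°,180°])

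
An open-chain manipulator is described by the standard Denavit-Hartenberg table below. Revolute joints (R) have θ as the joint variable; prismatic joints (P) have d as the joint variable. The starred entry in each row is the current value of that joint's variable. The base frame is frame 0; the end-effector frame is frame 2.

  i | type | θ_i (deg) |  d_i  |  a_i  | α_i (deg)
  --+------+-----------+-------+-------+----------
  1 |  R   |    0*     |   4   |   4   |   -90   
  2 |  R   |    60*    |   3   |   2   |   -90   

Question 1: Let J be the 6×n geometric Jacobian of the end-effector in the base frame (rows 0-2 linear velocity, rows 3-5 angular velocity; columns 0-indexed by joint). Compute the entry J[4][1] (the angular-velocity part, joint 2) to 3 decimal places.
axis z_1 = (0.0000,1.0000,0.0000); lever o_n−o_1 = (1.0000,3.0000,-1.7321)
cross product → J_v[:, 1] = (-1.7321,0.0000,-1.0000)
J_ω[:, 1] = z_1
entry J[4][1] = 1.0000

1.000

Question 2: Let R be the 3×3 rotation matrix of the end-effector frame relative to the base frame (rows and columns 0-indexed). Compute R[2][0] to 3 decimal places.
-0.866

End-effector x-axis (col 0 of R) = (0.5000,0.0000,-0.8660)
R[2][0] = -0.8660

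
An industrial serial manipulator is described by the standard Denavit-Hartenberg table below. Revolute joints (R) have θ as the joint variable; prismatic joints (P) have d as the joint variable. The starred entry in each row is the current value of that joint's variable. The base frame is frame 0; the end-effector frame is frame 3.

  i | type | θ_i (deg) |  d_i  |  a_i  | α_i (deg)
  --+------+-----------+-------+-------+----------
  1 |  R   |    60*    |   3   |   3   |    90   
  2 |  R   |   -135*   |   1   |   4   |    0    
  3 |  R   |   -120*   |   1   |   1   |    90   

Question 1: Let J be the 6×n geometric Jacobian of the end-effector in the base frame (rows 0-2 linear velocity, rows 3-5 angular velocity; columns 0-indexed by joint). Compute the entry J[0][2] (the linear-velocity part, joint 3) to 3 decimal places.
axis z_2 = (0.8660,-0.5000,0.0000); lever o_n−o_2 = (0.7366,-0.7241,0.9659)
cross product → J_v[:, 2] = (-0.4830,-0.8365,-0.2588)
J_ω[:, 2] = z_2
entry J[0][2] = -0.4830

-0.483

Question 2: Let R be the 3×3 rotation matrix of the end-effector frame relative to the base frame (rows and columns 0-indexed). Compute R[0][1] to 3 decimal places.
End-effector y-axis (col 1 of R) = (0.8660,-0.5000,0.0000)
R[0][1] = 0.8660

0.866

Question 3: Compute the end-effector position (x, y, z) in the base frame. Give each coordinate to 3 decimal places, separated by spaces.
1.688 -1.076 1.137

after link 1: o_1 = (1.5000, 2.5981, 3.0000)
after link 2: o_2 = (0.9518, -0.3514, 0.1716)
after link 3: o_3 = (1.6884, -1.0756, 1.1375)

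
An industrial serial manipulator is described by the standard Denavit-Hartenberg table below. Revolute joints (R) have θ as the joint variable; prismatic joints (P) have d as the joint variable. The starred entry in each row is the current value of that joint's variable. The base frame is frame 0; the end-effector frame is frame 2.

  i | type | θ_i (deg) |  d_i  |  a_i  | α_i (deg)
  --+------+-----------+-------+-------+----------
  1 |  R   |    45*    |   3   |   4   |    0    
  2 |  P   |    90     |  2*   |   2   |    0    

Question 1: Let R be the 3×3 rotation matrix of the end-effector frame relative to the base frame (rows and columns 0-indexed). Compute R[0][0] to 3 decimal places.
End-effector x-axis (col 0 of R) = (-0.7071,0.7071,0.0000)
R[0][0] = -0.7071

-0.707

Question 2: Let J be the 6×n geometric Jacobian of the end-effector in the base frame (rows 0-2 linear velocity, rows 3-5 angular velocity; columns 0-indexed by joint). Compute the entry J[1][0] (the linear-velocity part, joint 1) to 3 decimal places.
1.414

axis z_0 = ẑ; lever o_n−o_0 = (1.4142,4.2426,5.0000)
cross product → J_v[:, 0] = (-4.2426,1.4142,0.0000)
J_ω[:, 0] = z_0
entry J[1][0] = 1.4142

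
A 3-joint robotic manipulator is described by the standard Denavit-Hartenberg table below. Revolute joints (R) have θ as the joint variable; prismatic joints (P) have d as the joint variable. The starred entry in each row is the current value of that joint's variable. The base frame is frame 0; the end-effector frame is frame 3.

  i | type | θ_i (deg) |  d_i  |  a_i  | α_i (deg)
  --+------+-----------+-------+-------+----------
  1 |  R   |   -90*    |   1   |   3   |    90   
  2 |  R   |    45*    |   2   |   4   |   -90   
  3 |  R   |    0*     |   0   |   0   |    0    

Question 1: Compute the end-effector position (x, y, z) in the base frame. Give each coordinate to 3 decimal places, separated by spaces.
after link 1: o_1 = (0.0000, -3.0000, 1.0000)
after link 2: o_2 = (-2.0000, -5.8284, 3.8284)
after link 3: o_3 = (-2.0000, -5.8284, 3.8284)

-2.000 -5.828 3.828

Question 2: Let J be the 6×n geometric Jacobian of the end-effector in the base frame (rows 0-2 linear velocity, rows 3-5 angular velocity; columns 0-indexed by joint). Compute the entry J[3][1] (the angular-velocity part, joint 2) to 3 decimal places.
axis z_1 = (-1.0000,-0.0000,0.0000); lever o_n−o_1 = (-2.0000,-2.8284,2.8284)
cross product → J_v[:, 1] = (0.0000,2.8284,2.8284)
J_ω[:, 1] = z_1
entry J[3][1] = -1.0000

-1.000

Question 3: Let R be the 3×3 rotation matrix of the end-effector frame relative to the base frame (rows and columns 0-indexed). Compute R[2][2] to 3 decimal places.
End-effector z-axis (col 2 of R) = (-0.0000,0.7071,0.7071)
R[2][2] = 0.7071

0.707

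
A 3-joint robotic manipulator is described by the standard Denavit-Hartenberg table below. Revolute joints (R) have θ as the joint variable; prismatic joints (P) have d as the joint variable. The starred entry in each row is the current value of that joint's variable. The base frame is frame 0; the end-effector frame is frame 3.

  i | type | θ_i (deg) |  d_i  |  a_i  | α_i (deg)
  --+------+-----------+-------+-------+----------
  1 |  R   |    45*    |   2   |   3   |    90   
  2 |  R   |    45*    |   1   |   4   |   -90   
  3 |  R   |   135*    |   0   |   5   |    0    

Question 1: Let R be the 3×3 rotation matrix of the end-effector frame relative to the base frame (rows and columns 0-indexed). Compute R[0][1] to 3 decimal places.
0.146

End-effector y-axis (col 1 of R) = (0.1464,-0.8536,-0.5000)
R[0][1] = 0.1464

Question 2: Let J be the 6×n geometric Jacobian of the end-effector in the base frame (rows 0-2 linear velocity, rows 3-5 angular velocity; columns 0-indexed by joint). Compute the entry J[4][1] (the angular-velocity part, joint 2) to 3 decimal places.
-0.707

axis z_1 = (0.7071,-0.7071,0.0000); lever o_n−o_1 = (-1.5607,2.0251,0.3284)
cross product → J_v[:, 1] = (-0.2322,-0.2322,0.3284)
J_ω[:, 1] = z_1
entry J[4][1] = -0.7071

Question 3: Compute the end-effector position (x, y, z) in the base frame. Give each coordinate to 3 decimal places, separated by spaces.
0.561 4.146 2.328

after link 1: o_1 = (2.1213, 2.1213, 2.0000)
after link 2: o_2 = (4.8284, 3.4142, 4.8284)
after link 3: o_3 = (0.5607, 4.1464, 2.3284)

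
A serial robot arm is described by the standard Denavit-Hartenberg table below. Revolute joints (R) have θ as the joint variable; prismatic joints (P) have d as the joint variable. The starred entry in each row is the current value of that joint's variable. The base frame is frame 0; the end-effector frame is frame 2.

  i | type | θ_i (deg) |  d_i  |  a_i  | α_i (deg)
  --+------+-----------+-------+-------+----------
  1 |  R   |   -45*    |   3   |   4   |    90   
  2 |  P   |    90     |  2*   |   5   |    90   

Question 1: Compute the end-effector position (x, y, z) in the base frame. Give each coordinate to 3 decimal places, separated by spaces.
after link 1: o_1 = (2.8284, -2.8284, 3.0000)
after link 2: o_2 = (1.4142, -4.2426, 8.0000)

1.414 -4.243 8.000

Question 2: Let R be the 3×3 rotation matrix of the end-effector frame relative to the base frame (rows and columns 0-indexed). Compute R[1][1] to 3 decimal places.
End-effector y-axis (col 1 of R) = (-0.7071,-0.7071,0.0000)
R[1][1] = -0.7071

-0.707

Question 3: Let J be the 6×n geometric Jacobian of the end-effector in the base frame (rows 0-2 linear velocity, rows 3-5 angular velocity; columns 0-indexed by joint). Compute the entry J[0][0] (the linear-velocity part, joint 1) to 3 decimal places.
4.243

axis z_0 = ẑ; lever o_n−o_0 = (1.4142,-4.2426,8.0000)
cross product → J_v[:, 0] = (4.2426,1.4142,-0.0000)
J_ω[:, 0] = z_0
entry J[0][0] = 4.2426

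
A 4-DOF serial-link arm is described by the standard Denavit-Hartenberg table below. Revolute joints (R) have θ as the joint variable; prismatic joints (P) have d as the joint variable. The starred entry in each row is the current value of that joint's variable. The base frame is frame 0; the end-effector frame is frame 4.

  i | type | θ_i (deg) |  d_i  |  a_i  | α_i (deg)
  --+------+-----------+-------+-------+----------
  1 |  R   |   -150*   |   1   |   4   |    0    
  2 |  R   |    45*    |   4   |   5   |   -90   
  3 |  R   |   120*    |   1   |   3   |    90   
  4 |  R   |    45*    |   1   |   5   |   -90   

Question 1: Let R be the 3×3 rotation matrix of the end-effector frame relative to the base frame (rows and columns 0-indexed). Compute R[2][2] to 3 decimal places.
End-effector z-axis (col 2 of R) = (0.5915,-0.5245,0.6124)
R[2][2] = 0.6124

0.612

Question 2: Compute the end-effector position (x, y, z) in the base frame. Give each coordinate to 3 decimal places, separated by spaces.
after link 1: o_1 = (-3.4641, -2.0000, 1.0000)
after link 2: o_2 = (-4.7582, -6.8296, 5.0000)
after link 3: o_3 = (-3.4040, -5.6396, 2.4019)
after link 4: o_4 = (0.2444, -5.6836, -1.1599)

0.244 -5.684 -1.160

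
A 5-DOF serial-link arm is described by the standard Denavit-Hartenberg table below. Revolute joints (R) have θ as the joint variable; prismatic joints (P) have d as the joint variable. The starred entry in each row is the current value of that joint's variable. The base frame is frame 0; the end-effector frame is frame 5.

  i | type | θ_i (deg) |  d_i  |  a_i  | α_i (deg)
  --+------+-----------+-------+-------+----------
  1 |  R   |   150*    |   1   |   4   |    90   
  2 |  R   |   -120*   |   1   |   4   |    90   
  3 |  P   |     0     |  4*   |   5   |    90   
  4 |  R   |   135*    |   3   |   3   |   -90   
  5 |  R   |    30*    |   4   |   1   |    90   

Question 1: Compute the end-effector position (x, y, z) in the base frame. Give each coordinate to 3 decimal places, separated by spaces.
after link 1: o_1 = (-3.4641, 2.0000, 1.0000)
after link 2: o_2 = (-1.2321, 1.8660, -2.4641)
after link 3: o_3 = (3.9330, -1.1160, -4.7942)
after link 4: o_4 = (3.1054, -4.1023, -1.8965)
after link 5: o_5 = (0.2035, -1.8495, -0.0247)

0.203 -1.850 -0.025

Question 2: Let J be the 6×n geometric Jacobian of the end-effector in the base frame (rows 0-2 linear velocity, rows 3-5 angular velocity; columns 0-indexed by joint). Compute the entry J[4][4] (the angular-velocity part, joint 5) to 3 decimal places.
axis z_4 = (-0.8365,0.4830,0.2588); lever o_n−o_4 = (-2.9020,2.2528,1.8718)
cross product → J_v[:, 4] = (0.3209,0.8147,-0.4830)
J_ω[:, 4] = z_4
entry J[4][4] = 0.4830

0.483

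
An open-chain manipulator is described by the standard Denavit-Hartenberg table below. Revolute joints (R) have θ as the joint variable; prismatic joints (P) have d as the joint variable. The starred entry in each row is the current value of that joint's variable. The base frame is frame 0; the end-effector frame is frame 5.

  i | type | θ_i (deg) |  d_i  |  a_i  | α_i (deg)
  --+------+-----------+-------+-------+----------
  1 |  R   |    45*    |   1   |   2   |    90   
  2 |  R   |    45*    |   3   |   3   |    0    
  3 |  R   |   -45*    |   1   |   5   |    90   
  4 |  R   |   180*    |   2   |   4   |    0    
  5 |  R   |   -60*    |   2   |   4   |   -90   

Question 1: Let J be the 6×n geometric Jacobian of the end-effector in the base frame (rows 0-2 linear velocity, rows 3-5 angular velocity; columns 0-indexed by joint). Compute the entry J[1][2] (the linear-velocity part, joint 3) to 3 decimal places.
2.828

axis z_2 = (0.7071,-0.7071,0.0000); lever o_n−o_2 = (2.4495,-3.8637,-4.0000)
cross product → J_v[:, 2] = (2.8284,2.8284,-1.0000)
J_ω[:, 2] = z_2
entry J[1][2] = 2.8284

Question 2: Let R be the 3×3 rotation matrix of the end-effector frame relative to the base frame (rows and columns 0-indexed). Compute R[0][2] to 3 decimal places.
-0.966

End-effector z-axis (col 2 of R) = (-0.9659,-0.2588,-0.0000)
R[0][2] = -0.9659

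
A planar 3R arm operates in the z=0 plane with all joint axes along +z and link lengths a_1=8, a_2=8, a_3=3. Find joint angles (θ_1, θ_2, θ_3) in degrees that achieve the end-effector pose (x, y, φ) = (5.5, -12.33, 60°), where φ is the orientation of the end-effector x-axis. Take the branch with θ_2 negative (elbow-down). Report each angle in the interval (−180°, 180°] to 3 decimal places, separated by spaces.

-59.998 -30.003 150.002

wrist centre = target − a_3·(cos φ, sin φ) = (4.0000, -14.9281)
cos θ_2 = (238.8475−8²−8²)/(2·8·8) = 0.8660; θ_2 = -30.0034° (elbow-down)
β = atan2(-14.9281,4.0000) = -74.9999°; ψ = atan2(-4.0004,14.9280) = -15.0017°
θ_1 = β − ψ = -59.9982°
θ_3 = φ − θ_1 − θ_2 = 150.0016° (wrapped to (-180°,180°])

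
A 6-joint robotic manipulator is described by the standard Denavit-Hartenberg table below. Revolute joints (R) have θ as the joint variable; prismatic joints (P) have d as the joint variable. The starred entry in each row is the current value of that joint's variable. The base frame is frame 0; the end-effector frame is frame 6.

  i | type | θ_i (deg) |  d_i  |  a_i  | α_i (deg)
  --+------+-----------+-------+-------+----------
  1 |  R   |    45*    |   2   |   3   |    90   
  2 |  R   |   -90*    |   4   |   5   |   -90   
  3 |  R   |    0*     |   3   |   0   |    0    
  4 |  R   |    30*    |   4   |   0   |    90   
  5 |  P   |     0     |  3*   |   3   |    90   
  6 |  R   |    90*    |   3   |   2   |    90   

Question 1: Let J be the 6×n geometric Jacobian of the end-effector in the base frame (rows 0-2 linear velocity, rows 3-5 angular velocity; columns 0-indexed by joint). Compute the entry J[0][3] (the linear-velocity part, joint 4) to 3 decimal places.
-3.605

axis z_3 = (0.7071,0.7071,0.0000); lever o_n−o_3 = (2.7083,-1.2941,-5.0981)
cross product → J_v[:, 3] = (-3.6049,3.6049,-2.8301)
J_ω[:, 3] = z_3
entry J[0][3] = -3.6049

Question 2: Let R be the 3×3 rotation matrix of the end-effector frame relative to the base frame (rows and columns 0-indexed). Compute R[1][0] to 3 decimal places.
End-effector x-axis (col 0 of R) = (0.6124,-0.6124,-0.5000)
R[1][0] = -0.6124

-0.612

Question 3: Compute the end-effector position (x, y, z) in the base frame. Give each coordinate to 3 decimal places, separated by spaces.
9.779 0.120 -8.098

after link 1: o_1 = (2.1213, 2.1213, 2.0000)
after link 2: o_2 = (4.9497, -0.7071, -3.0000)
after link 3: o_3 = (7.0711, 1.4142, -3.0000)
after link 4: o_4 = (9.8995, 4.2426, -3.0000)
after link 5: o_5 = (10.6760, 3.4662, -7.0981)
after link 6: o_6 = (9.7794, 0.1201, -8.0981)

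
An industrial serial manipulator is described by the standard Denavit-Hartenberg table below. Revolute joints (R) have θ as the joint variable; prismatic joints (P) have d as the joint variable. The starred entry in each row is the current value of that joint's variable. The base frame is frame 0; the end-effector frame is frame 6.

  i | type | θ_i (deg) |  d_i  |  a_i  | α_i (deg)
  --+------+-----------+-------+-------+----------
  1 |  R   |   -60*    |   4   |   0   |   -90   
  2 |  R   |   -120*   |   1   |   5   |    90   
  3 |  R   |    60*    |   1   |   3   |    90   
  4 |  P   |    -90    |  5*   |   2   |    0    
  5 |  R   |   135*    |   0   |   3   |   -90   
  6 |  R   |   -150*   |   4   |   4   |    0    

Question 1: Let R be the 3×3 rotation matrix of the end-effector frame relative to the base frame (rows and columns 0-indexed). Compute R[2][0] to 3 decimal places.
0.416

End-effector x-axis (col 0 of R) = (-0.4423,-0.7945,0.4160)
R[2][0] = 0.4160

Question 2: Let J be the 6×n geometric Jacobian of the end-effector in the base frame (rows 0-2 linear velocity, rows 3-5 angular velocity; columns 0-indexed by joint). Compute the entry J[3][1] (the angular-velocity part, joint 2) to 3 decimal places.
axis z_1 = (0.8660,0.5000,0.0000); lever o_n−o_1 = (-5.6781,4.5635,8.7622)
cross product → J_v[:, 1] = (4.3811,-7.5883,6.7912)
J_ω[:, 1] = z_1
entry J[3][1] = 0.8660

0.866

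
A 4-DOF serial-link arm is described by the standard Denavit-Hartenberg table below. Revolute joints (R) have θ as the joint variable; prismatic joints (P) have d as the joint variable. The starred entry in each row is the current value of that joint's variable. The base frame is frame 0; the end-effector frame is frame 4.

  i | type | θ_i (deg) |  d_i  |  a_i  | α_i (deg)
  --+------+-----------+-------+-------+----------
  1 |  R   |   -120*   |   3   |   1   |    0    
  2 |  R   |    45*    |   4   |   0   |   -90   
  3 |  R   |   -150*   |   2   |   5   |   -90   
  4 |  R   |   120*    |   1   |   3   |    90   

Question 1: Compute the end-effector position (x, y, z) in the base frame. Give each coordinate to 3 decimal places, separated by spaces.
after link 1: o_1 = (-0.5000, -0.8660, 3.0000)
after link 2: o_2 = (-0.5000, -0.8660, 7.0000)
after link 3: o_3 = (0.3111, 3.8342, 9.5000)
after link 4: o_4 = (-1.7328, 1.4240, 9.6160)

-1.733 1.424 9.616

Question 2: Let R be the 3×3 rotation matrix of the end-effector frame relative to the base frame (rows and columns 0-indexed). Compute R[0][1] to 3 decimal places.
End-effector y-axis (col 1 of R) = (0.1294,-0.4830,0.8660)
R[0][1] = 0.1294

0.129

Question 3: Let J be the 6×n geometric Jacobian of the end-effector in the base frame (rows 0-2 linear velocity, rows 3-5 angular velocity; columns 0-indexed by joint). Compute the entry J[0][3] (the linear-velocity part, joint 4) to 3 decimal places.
axis z_3 = (0.1294,-0.4830,0.8660); lever o_n−o_3 = (-2.0439,-2.4102,0.1160)
cross product → J_v[:, 3] = (2.0312,-1.7851,-1.2990)
J_ω[:, 3] = z_3
entry J[0][3] = 2.0312

2.031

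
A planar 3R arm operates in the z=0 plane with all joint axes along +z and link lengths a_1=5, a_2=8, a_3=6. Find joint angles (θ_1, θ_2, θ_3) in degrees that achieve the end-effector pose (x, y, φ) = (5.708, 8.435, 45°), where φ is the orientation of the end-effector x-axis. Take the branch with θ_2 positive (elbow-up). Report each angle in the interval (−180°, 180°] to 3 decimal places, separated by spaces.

wrist centre = target − a_3·(cos φ, sin φ) = (1.4654, 4.1924)
cos θ_2 = (19.7232−5²−8²)/(2·5·8) = -0.8660; θ_2 = 149.9926° (elbow-up)
β = atan2(4.1924,1.4654) = 70.7339°; ψ = atan2(4.0009,-1.9277) = 115.7254°
θ_1 = β − ψ = -44.9915°
θ_3 = φ − θ_1 − θ_2 = -60.0011° (wrapped to (-180°,180°])

-44.991 149.993 -60.001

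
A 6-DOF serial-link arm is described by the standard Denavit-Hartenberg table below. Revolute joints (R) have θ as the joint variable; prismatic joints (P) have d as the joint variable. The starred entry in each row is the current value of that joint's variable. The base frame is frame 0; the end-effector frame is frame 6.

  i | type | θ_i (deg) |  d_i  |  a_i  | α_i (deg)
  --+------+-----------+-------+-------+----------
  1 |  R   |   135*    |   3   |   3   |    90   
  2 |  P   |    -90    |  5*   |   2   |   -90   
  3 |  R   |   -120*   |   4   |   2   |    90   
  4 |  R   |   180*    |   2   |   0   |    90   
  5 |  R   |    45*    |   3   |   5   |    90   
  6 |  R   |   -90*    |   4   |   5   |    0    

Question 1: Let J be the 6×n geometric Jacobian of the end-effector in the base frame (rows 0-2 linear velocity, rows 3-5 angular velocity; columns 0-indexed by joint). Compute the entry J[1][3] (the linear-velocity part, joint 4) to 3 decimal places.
axis z_3 = (-0.3536,-0.3536,0.8660); lever o_n−o_3 = (-3.4400,-6.2684,-0.8376)
cross product → J_v[:, 3] = (5.7247,-3.2753,1.0000)
J_ω[:, 3] = z_3
entry J[1][3] = -3.2753

-3.275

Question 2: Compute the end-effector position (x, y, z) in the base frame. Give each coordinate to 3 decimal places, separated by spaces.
after link 1: o_1 = (-2.1213, 2.1213, 3.0000)
after link 2: o_2 = (1.4142, 5.6569, 1.0000)
after link 3: o_3 = (-0.1895, 9.7100, 2.0000)
after link 4: o_4 = (-0.8966, 9.0029, 3.7321)
after link 5: o_5 = (-6.4330, 7.7092, 5.0261)
after link 6: o_6 = (-3.6295, 3.4416, 1.1624)

-3.629 3.442 1.162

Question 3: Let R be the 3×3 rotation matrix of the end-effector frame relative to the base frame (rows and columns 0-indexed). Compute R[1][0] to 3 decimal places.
End-effector x-axis (col 0 of R) = (0.7071,-0.7071,-0.0000)
R[1][0] = -0.7071

-0.707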